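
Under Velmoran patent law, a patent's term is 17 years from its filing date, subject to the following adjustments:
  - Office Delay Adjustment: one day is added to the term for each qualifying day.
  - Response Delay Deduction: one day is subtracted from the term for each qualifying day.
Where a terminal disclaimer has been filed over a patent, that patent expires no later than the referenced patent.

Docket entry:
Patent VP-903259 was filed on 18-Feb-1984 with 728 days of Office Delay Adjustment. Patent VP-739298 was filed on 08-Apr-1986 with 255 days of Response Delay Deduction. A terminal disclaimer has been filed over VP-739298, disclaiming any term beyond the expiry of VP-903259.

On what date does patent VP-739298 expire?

Natural term of VP-739298:
  Base: filing + 17 years → 8 April 2003.
  Response Delay Deduction: −255 days → 27 July 2002.
Expiry of referenced patent VP-903259:
  Base: filing + 17 years → 18 February 2001.
  Office Delay Adjustment: +728 days → 16 February 2003.
Terminal disclaimer: VP-739298 expires on the earlier of 27 July 2002 and 16 February 2003.

2002-07-27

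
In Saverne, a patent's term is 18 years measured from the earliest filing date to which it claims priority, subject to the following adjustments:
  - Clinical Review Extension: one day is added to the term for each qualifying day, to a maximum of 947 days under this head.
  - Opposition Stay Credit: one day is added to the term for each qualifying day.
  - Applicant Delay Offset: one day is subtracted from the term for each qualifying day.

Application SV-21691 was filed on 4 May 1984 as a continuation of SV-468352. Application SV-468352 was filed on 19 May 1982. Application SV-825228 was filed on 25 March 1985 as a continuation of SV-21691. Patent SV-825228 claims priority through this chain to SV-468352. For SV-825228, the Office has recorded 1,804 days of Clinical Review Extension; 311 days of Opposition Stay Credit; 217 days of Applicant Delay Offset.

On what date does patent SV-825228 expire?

Earliest priority filing: 19 May 1982.
Base term: 19 May 1982 + 18 years → 19 May 2000.
Clinical Review Extension: 1804 days claimed exceeds the 947-day cap, so +947 days → 22 December 2002.
Opposition Stay Credit: +311 days → 29 October 2003.
Applicant Delay Offset: −217 days → 26 March 2003.

March 26, 2003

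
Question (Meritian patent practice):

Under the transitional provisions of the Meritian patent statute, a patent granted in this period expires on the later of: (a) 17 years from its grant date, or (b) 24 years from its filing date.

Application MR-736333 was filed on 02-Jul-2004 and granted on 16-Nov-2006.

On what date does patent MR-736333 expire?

July 2, 2028

(a) grant + 17 years → 16 November 2023.
(b) filing + 24 years → 2 July 2028.
Later of the two: 2 July 2028.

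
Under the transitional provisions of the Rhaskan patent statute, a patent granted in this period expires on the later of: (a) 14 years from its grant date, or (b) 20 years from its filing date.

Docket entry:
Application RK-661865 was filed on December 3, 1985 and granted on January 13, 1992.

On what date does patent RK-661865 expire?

(a) grant + 14 years → 13 January 2006.
(b) filing + 20 years → 3 December 2005.
Later of the two: 13 January 2006.

2006-01-13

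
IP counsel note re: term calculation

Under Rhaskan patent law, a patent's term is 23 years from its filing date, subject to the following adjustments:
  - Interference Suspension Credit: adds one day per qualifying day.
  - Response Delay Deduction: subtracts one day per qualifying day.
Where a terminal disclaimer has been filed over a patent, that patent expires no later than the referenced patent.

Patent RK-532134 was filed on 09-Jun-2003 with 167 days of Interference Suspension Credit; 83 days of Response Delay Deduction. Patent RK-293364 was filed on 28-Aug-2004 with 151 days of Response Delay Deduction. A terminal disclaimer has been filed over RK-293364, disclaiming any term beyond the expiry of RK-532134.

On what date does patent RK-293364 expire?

September 1, 2026

Natural term of RK-293364:
  Base: filing + 23 years → 28 August 2027.
  Response Delay Deduction: −151 days → 30 March 2027.
Expiry of referenced patent RK-532134:
  Base: filing + 23 years → 9 June 2026.
  Interference Suspension Credit: +167 days → 23 November 2026.
  Response Delay Deduction: −83 days → 1 September 2026.
Terminal disclaimer: RK-293364 expires on the earlier of 30 March 2027 and 1 September 2026.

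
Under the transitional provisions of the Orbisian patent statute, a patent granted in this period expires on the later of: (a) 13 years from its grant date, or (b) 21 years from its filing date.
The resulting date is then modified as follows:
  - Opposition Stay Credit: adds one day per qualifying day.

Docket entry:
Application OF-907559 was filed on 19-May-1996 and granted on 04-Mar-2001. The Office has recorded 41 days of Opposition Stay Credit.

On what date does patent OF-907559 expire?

June 29, 2017

(a) grant + 13 years → 4 March 2014.
(b) filing + 21 years → 19 May 2017.
Later of the two: 19 May 2017.
Opposition Stay Credit: +41 days → 29 June 2017.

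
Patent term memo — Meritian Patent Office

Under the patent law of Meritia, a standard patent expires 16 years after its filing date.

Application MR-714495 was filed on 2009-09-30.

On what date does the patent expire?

2025-09-30

Filing date + 16 years → 30 September 2025.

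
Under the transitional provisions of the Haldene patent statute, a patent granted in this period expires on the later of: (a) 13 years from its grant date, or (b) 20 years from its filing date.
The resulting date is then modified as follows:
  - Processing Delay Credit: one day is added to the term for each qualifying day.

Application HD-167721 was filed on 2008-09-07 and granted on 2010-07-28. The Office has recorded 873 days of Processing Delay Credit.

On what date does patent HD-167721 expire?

2031-01-28

(a) grant + 13 years → 28 July 2023.
(b) filing + 20 years → 7 September 2028.
Later of the two: 7 September 2028.
Processing Delay Credit: +873 days → 28 January 2031.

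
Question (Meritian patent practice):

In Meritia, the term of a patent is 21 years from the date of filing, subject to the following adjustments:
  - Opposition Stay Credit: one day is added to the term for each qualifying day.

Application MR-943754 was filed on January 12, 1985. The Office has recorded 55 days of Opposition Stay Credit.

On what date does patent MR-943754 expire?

2006-03-08

Base term: filing date + 21 years → 12 January 2006.
Opposition Stay Credit: +55 days → 8 March 2006.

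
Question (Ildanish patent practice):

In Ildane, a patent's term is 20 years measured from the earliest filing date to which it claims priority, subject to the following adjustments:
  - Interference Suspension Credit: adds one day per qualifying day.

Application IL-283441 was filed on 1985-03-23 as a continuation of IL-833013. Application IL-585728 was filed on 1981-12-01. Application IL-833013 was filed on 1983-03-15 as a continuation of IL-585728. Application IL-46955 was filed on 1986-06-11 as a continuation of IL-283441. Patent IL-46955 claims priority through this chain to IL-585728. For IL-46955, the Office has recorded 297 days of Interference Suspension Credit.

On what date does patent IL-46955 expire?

Earliest priority filing: 1 December 1981.
Base term: 1 December 1981 + 20 years → 1 December 2001.
Interference Suspension Credit: +297 days → 24 September 2002.

September 24, 2002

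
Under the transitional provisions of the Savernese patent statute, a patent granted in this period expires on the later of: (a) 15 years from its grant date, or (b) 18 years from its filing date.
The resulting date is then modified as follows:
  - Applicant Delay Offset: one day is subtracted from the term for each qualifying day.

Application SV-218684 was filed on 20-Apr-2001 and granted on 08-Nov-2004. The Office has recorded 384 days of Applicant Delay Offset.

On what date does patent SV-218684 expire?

October 20, 2018

(a) grant + 15 years → 8 November 2019.
(b) filing + 18 years → 20 April 2019.
Later of the two: 8 November 2019.
Applicant Delay Offset: −384 days → 20 October 2018.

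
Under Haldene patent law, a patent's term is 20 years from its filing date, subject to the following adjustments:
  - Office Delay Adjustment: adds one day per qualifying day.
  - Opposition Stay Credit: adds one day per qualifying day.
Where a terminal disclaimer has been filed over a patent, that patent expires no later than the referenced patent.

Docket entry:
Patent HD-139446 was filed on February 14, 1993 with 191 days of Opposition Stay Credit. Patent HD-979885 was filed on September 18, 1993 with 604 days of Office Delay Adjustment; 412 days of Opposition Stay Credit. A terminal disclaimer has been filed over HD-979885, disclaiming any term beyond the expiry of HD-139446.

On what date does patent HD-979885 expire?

August 24, 2013

Natural term of HD-979885:
  Base: filing + 20 years → 18 September 2013.
  Office Delay Adjustment: +604 days → 15 May 2015.
  Opposition Stay Credit: +412 days → 30 June 2016.
Expiry of referenced patent HD-139446:
  Base: filing + 20 years → 14 February 2013.
  Opposition Stay Credit: +191 days → 24 August 2013.
Terminal disclaimer: HD-979885 expires on the earlier of 30 June 2016 and 24 August 2013.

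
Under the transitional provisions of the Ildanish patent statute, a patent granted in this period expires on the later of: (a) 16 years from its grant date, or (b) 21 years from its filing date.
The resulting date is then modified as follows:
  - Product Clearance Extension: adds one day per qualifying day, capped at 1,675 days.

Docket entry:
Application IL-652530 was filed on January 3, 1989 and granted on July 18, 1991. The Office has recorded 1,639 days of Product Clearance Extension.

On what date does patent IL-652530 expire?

(a) grant + 16 years → 18 July 2007.
(b) filing + 21 years → 3 January 2010.
Later of the two: 3 January 2010.
Product Clearance Extension: 1639 days (within the 1675-day cap) → +1639 days → 30 June 2014.

2014-06-30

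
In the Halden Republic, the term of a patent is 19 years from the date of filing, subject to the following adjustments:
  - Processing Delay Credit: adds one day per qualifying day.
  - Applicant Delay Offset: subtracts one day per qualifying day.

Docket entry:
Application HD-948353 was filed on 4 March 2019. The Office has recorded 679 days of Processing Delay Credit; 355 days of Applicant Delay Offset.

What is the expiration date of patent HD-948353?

January 22, 2039

Base term: filing date + 19 years → 4 March 2038.
Processing Delay Credit: +679 days → 12 January 2040.
Applicant Delay Offset: −355 days → 22 January 2039.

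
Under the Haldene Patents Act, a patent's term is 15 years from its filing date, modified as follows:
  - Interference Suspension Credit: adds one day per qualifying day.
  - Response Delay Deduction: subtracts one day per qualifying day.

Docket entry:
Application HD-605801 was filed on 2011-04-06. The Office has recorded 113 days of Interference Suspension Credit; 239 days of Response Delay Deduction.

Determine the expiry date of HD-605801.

Base term: filing date + 15 years → 6 April 2026.
Interference Suspension Credit: +113 days → 28 July 2026.
Response Delay Deduction: −239 days → 1 December 2025.

2025-12-01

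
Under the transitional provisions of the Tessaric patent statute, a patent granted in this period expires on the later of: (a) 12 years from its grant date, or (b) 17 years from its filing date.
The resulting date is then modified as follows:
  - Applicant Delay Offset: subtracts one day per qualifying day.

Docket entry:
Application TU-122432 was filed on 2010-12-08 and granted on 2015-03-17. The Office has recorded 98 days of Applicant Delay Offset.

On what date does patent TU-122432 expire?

(a) grant + 12 years → 17 March 2027.
(b) filing + 17 years → 8 December 2027.
Later of the two: 8 December 2027.
Applicant Delay Offset: −98 days → 1 September 2027.

September 1, 2027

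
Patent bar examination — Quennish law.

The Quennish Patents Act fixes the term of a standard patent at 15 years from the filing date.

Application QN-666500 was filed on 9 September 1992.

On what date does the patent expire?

Filing date + 15 years → 9 September 2007.

2007-09-09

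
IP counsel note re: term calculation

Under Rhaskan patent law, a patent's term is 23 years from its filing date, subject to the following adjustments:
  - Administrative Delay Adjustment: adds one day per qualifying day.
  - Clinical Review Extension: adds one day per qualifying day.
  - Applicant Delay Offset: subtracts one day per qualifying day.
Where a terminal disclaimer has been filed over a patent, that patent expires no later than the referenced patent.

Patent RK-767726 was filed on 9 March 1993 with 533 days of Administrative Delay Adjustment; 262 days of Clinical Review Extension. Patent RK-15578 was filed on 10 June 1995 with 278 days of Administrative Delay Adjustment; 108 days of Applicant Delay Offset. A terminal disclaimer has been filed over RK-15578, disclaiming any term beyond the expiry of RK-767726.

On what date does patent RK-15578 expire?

Natural term of RK-15578:
  Base: filing + 23 years → 10 June 2018.
  Administrative Delay Adjustment: +278 days → 15 March 2019.
  Applicant Delay Offset: −108 days → 27 November 2018.
Expiry of referenced patent RK-767726:
  Base: filing + 23 years → 9 March 2016.
  Administrative Delay Adjustment: +533 days → 24 August 2017.
  Clinical Review Extension: +262 days → 13 May 2018.
Terminal disclaimer: RK-15578 expires on the earlier of 27 November 2018 and 13 May 2018.

May 13, 2018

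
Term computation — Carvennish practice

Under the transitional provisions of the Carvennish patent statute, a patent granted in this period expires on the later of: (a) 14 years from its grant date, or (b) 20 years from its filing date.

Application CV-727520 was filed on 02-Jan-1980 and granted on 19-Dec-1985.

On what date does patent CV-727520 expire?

(a) grant + 14 years → 19 December 1999.
(b) filing + 20 years → 2 January 2000.
Later of the two: 2 January 2000.

January 2, 2000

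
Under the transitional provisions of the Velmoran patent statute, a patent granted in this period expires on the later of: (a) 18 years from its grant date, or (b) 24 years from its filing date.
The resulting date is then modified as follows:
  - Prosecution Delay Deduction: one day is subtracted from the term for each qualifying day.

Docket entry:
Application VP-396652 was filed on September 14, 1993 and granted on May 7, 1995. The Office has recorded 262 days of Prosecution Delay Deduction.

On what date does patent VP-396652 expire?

December 26, 2016

(a) grant + 18 years → 7 May 2013.
(b) filing + 24 years → 14 September 2017.
Later of the two: 14 September 2017.
Prosecution Delay Deduction: −262 days → 26 December 2016.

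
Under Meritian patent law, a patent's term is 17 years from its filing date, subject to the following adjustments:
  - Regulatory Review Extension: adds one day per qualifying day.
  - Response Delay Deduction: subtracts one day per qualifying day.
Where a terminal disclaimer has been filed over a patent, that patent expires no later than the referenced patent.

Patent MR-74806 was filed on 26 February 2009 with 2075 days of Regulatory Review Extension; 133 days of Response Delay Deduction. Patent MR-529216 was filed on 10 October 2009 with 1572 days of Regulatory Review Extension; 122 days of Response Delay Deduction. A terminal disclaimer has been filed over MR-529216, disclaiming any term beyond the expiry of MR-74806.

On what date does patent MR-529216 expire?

2030-09-29

Natural term of MR-529216:
  Base: filing + 17 years → 10 October 2026.
  Regulatory Review Extension: +1572 days → 29 January 2031.
  Response Delay Deduction: −122 days → 29 September 2030.
Expiry of referenced patent MR-74806:
  Base: filing + 17 years → 26 February 2026.
  Regulatory Review Extension: +2075 days → 2 November 2031.
  Response Delay Deduction: −133 days → 22 June 2031.
Terminal disclaimer: MR-529216 expires on the earlier of 29 September 2030 and 22 June 2031.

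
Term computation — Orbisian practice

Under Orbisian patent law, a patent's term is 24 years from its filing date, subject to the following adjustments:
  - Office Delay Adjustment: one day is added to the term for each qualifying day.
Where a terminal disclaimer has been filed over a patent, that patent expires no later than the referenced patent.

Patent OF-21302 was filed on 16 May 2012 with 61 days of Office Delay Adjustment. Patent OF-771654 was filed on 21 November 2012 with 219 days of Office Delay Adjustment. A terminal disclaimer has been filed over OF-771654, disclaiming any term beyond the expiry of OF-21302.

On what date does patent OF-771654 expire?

Natural term of OF-771654:
  Base: filing + 24 years → 21 November 2036.
  Office Delay Adjustment: +219 days → 28 June 2037.
Expiry of referenced patent OF-21302:
  Base: filing + 24 years → 16 May 2036.
  Office Delay Adjustment: +61 days → 16 July 2036.
Terminal disclaimer: OF-771654 expires on the earlier of 28 June 2037 and 16 July 2036.

2036-07-16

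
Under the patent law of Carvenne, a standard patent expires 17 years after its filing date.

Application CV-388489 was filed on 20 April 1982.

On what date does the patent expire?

Filing date + 17 years → 20 April 1999.

April 20, 1999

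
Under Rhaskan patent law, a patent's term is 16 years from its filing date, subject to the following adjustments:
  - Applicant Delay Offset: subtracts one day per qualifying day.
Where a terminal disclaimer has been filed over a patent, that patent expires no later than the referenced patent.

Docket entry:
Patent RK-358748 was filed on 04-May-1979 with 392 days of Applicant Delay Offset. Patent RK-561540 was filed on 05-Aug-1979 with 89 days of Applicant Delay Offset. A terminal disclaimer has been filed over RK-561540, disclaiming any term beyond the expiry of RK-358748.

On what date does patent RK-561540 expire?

1994-04-07

Natural term of RK-561540:
  Base: filing + 16 years → 5 August 1995.
  Applicant Delay Offset: −89 days → 8 May 1995.
Expiry of referenced patent RK-358748:
  Base: filing + 16 years → 4 May 1995.
  Applicant Delay Offset: −392 days → 7 April 1994.
Terminal disclaimer: RK-561540 expires on the earlier of 8 May 1995 and 7 April 1994.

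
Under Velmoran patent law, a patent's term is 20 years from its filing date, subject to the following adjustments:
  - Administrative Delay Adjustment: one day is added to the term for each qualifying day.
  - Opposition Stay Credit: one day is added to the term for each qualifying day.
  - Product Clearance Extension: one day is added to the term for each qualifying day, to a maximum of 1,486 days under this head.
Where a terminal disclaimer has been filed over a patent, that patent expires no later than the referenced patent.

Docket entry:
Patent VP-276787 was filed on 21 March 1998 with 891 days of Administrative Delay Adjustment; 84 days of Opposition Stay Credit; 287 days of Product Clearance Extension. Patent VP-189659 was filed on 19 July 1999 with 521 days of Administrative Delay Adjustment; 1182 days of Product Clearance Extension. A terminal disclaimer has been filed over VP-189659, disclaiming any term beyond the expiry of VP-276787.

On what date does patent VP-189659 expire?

September 3, 2021

Natural term of VP-189659:
  Base: filing + 20 years → 19 July 2019.
  Administrative Delay Adjustment: +521 days → 21 December 2020.
  Product Clearance Extension: 1182 days (within the 1486-day cap) → +1182 days → 17 March 2024.
Expiry of referenced patent VP-276787:
  Base: filing + 20 years → 21 March 2018.
  Administrative Delay Adjustment: +891 days → 28 August 2020.
  Opposition Stay Credit: +84 days → 20 November 2020.
  Product Clearance Extension: 287 days (within the 1486-day cap) → +287 days → 3 September 2021.
Terminal disclaimer: VP-189659 expires on the earlier of 17 March 2024 and 3 September 2021.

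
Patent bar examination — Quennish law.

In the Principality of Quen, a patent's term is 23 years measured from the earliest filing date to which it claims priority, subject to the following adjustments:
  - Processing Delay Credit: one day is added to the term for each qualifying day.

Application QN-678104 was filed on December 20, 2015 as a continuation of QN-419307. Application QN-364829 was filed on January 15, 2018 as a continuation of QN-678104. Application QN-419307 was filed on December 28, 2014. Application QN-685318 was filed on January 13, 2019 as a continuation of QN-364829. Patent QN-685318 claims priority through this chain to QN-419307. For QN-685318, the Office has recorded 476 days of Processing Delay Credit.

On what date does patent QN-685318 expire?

Earliest priority filing: 28 December 2014.
Base term: 28 December 2014 + 23 years → 28 December 2037.
Processing Delay Credit: +476 days → 18 April 2039.

April 18, 2039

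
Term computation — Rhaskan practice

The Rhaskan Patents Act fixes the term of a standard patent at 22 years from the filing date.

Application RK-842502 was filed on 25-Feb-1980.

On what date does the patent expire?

Filing date + 22 years → 25 February 2002.

2002-02-25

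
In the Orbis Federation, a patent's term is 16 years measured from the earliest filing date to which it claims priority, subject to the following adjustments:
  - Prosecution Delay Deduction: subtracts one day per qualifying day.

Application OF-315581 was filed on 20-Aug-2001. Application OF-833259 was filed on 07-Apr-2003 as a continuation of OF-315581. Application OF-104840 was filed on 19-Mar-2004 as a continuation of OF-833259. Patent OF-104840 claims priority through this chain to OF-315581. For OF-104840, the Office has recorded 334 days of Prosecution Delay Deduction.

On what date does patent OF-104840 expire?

Earliest priority filing: 20 August 2001.
Base term: 20 August 2001 + 16 years → 20 August 2017.
Prosecution Delay Deduction: −334 days → 20 September 2016.

September 20, 2016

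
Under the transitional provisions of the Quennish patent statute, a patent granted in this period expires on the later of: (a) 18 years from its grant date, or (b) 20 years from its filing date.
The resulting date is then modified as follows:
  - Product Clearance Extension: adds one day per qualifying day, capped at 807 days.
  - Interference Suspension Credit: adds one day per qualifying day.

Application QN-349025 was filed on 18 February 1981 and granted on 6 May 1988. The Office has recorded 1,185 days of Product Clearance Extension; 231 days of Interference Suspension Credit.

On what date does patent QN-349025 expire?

2009-03-09

(a) grant + 18 years → 6 May 2006.
(b) filing + 20 years → 18 February 2001.
Later of the two: 6 May 2006.
Product Clearance Extension: 1185 days claimed exceeds the 807-day cap, so +807 days → 21 July 2008.
Interference Suspension Credit: +231 days → 9 March 2009.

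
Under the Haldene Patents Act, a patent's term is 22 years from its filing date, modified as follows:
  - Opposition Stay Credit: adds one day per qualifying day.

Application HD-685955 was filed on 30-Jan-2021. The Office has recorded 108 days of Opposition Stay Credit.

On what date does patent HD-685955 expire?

Base term: filing date + 22 years → 30 January 2043.
Opposition Stay Credit: +108 days → 18 May 2043.

May 18, 2043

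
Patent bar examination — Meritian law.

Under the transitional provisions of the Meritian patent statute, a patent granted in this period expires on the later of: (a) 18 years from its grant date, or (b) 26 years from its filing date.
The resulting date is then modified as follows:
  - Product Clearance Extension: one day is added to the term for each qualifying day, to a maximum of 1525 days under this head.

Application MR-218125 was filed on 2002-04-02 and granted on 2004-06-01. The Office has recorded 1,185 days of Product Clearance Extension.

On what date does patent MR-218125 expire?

July 1, 2031

(a) grant + 18 years → 1 June 2022.
(b) filing + 26 years → 2 April 2028.
Later of the two: 2 April 2028.
Product Clearance Extension: 1185 days (within the 1525-day cap) → +1185 days → 1 July 2031.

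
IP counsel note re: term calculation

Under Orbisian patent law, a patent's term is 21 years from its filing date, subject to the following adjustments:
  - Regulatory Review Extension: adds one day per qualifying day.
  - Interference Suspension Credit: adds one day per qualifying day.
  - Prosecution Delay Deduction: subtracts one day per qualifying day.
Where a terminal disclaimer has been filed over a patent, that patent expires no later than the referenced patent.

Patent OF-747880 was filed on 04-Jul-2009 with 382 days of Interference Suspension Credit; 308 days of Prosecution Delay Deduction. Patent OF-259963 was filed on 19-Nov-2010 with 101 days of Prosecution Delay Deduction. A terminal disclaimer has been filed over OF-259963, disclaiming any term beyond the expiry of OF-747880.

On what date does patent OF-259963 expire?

2030-09-16

Natural term of OF-259963:
  Base: filing + 21 years → 19 November 2031.
  Prosecution Delay Deduction: −101 days → 10 August 2031.
Expiry of referenced patent OF-747880:
  Base: filing + 21 years → 4 July 2030.
  Interference Suspension Credit: +382 days → 21 July 2031.
  Prosecution Delay Deduction: −308 days → 16 September 2030.
Terminal disclaimer: OF-259963 expires on the earlier of 10 August 2031 and 16 September 2030.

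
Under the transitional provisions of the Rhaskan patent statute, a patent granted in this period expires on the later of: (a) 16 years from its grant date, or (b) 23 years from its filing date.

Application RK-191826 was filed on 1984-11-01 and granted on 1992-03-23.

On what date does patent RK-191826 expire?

March 23, 2008

(a) grant + 16 years → 23 March 2008.
(b) filing + 23 years → 1 November 2007.
Later of the two: 23 March 2008.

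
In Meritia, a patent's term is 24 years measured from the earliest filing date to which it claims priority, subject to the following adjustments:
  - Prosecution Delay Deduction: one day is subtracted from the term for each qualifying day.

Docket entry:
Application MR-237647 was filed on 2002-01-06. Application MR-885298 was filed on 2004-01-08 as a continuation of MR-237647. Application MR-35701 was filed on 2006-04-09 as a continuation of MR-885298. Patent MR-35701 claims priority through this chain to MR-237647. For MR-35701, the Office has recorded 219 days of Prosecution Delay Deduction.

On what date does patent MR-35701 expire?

Earliest priority filing: 6 January 2002.
Base term: 6 January 2002 + 24 years → 6 January 2026.
Prosecution Delay Deduction: −219 days → 1 June 2025.

2025-06-01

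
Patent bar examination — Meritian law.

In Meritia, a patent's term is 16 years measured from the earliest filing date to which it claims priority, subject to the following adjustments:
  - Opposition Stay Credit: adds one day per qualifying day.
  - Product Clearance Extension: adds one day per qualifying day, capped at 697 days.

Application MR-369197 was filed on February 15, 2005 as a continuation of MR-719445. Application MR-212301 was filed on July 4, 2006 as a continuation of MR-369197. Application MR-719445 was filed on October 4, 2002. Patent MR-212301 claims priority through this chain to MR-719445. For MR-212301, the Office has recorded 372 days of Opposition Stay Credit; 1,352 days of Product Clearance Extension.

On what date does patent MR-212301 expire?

Earliest priority filing: 4 October 2002.
Base term: 4 October 2002 + 16 years → 4 October 2018.
Opposition Stay Credit: +372 days → 11 October 2019.
Product Clearance Extension: 1352 days claimed exceeds the 697-day cap, so +697 days → 7 September 2021.

September 7, 2021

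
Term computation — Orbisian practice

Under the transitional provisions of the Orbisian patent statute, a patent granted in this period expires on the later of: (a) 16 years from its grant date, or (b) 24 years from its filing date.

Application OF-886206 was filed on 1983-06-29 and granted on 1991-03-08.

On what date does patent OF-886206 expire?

(a) grant + 16 years → 8 March 2007.
(b) filing + 24 years → 29 June 2007.
Later of the two: 29 June 2007.

June 29, 2007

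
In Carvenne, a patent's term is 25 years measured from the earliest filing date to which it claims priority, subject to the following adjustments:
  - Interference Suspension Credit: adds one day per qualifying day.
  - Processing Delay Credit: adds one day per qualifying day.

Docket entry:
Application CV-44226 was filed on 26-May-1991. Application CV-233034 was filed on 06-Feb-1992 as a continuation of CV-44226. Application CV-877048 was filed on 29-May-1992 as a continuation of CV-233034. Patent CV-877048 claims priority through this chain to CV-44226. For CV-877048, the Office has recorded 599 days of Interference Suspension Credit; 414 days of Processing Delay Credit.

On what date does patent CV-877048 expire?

Earliest priority filing: 26 May 1991.
Base term: 26 May 1991 + 25 years → 26 May 2016.
Interference Suspension Credit: +599 days → 15 January 2018.
Processing Delay Credit: +414 days → 5 March 2019.

2019-03-05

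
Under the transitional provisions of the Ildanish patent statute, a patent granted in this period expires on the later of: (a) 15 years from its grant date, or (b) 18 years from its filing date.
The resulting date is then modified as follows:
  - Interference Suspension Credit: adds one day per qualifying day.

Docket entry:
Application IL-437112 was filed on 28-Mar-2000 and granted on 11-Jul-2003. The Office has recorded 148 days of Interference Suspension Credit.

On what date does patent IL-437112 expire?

December 6, 2018

(a) grant + 15 years → 11 July 2018.
(b) filing + 18 years → 28 March 2018.
Later of the two: 11 July 2018.
Interference Suspension Credit: +148 days → 6 December 2018.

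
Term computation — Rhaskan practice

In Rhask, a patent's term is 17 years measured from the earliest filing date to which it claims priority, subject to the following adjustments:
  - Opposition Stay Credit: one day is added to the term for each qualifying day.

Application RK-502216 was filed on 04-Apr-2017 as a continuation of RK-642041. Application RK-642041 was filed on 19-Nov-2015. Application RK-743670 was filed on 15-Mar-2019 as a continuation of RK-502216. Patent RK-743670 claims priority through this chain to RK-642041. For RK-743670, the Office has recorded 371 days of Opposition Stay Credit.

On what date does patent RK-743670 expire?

November 25, 2033

Earliest priority filing: 19 November 2015.
Base term: 19 November 2015 + 17 years → 19 November 2032.
Opposition Stay Credit: +371 days → 25 November 2033.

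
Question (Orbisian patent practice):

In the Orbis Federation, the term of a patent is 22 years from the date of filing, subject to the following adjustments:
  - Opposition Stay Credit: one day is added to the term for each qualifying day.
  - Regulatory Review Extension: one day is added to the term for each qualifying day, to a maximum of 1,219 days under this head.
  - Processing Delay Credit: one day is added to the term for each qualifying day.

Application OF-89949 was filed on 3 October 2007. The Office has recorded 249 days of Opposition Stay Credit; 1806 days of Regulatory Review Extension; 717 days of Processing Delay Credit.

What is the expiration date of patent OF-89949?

Base term: filing date + 22 years → 3 October 2029.
Opposition Stay Credit: +249 days → 9 June 2030.
Regulatory Review Extension: 1806 days claimed exceeds the 1219-day cap, so +1219 days → 10 October 2033.
Processing Delay Credit: +717 days → 27 September 2035.

2035-09-27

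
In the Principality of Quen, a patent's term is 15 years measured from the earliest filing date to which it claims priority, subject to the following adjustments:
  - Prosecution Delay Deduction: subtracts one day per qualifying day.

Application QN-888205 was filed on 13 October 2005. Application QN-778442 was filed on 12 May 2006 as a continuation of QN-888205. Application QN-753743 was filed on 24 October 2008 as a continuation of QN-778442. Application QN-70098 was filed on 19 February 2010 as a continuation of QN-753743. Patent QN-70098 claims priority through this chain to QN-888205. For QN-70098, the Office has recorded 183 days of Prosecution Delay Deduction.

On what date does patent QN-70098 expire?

April 13, 2020

Earliest priority filing: 13 October 2005.
Base term: 13 October 2005 + 15 years → 13 October 2020.
Prosecution Delay Deduction: −183 days → 13 April 2020.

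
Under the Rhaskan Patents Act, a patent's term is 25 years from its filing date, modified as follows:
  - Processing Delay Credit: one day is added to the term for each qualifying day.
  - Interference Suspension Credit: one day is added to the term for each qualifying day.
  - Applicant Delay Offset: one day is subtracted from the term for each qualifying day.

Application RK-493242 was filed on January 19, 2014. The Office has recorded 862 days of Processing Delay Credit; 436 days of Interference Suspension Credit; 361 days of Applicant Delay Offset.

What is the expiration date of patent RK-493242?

Base term: filing date + 25 years → 19 January 2039.
Processing Delay Credit: +862 days → 30 May 2041.
Interference Suspension Credit: +436 days → 9 August 2042.
Applicant Delay Offset: −361 days → 13 August 2041.

2041-08-13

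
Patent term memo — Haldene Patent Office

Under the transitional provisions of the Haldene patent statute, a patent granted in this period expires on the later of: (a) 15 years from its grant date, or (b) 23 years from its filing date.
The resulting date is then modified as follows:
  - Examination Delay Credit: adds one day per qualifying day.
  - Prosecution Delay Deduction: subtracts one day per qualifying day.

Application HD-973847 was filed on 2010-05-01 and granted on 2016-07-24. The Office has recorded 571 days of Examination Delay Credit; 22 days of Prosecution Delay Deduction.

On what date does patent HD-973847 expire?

(a) grant + 15 years → 24 July 2031.
(b) filing + 23 years → 1 May 2033.
Later of the two: 1 May 2033.
Examination Delay Credit: +571 days → 23 November 2034.
Prosecution Delay Deduction: −22 days → 1 November 2034.

November 1, 2034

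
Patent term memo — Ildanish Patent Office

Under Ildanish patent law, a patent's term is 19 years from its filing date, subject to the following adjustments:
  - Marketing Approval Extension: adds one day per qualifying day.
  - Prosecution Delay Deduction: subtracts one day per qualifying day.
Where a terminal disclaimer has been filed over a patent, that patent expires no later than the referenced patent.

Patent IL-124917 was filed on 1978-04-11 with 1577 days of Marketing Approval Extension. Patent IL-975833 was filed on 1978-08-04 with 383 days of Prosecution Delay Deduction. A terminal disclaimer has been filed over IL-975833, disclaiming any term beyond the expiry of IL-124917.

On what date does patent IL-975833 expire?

July 17, 1996

Natural term of IL-975833:
  Base: filing + 19 years → 4 August 1997.
  Prosecution Delay Deduction: −383 days → 17 July 1996.
Expiry of referenced patent IL-124917:
  Base: filing + 19 years → 11 April 1997.
  Marketing Approval Extension: +1577 days → 5 August 2001.
Terminal disclaimer: IL-975833 expires on the earlier of 17 July 1996 and 5 August 2001.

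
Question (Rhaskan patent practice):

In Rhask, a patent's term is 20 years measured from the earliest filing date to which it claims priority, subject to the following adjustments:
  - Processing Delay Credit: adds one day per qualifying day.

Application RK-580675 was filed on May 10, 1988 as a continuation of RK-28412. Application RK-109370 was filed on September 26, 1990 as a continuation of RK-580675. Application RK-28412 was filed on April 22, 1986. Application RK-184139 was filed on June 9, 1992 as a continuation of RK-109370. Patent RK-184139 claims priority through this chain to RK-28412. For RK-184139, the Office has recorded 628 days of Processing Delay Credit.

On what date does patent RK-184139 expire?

2008-01-10

Earliest priority filing: 22 April 1986.
Base term: 22 April 1986 + 20 years → 22 April 2006.
Processing Delay Credit: +628 days → 10 January 2008.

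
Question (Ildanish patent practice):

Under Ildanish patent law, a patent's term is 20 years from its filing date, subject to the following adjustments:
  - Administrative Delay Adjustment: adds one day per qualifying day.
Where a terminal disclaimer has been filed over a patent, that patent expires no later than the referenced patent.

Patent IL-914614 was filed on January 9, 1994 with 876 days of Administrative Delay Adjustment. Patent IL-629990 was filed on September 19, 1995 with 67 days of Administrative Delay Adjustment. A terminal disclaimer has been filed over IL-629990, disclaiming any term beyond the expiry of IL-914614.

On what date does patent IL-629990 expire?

2015-11-25

Natural term of IL-629990:
  Base: filing + 20 years → 19 September 2015.
  Administrative Delay Adjustment: +67 days → 25 November 2015.
Expiry of referenced patent IL-914614:
  Base: filing + 20 years → 9 January 2014.
  Administrative Delay Adjustment: +876 days → 3 June 2016.
Terminal disclaimer: IL-629990 expires on the earlier of 25 November 2015 and 3 June 2016.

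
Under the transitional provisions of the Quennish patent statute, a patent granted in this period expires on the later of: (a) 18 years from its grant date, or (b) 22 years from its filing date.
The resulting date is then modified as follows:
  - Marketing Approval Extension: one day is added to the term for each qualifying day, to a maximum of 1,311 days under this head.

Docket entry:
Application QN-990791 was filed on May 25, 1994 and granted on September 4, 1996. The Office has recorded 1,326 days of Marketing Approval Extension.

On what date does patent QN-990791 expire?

(a) grant + 18 years → 4 September 2014.
(b) filing + 22 years → 25 May 2016.
Later of the two: 25 May 2016.
Marketing Approval Extension: 1326 days claimed exceeds the 1311-day cap, so +1311 days → 27 December 2019.

2019-12-27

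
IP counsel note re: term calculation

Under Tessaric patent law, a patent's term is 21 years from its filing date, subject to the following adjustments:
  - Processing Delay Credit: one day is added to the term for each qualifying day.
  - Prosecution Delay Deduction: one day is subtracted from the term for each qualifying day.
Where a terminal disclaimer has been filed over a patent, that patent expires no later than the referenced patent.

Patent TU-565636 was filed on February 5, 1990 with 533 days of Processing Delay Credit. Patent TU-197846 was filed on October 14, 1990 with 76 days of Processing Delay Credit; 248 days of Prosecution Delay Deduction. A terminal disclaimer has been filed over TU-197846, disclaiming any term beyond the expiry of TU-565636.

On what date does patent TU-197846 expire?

Natural term of TU-197846:
  Base: filing + 21 years → 14 October 2011.
  Processing Delay Credit: +76 days → 29 December 2011.
  Prosecution Delay Deduction: −248 days → 25 April 2011.
Expiry of referenced patent TU-565636:
  Base: filing + 21 years → 5 February 2011.
  Processing Delay Credit: +533 days → 22 July 2012.
Terminal disclaimer: TU-197846 expires on the earlier of 25 April 2011 and 22 July 2012.

April 25, 2011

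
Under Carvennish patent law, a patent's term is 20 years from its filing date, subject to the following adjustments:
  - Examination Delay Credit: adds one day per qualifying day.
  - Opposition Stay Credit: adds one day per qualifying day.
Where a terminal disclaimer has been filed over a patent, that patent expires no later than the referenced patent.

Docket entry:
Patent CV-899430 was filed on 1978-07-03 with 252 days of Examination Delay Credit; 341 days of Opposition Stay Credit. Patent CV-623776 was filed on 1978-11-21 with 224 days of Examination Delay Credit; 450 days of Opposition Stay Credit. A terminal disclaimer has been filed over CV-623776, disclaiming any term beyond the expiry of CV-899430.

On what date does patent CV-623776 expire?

February 16, 2000

Natural term of CV-623776:
  Base: filing + 20 years → 21 November 1998.
  Examination Delay Credit: +224 days → 3 July 1999.
  Opposition Stay Credit: +450 days → 25 September 2000.
Expiry of referenced patent CV-899430:
  Base: filing + 20 years → 3 July 1998.
  Examination Delay Credit: +252 days → 12 March 1999.
  Opposition Stay Credit: +341 days → 16 February 2000.
Terminal disclaimer: CV-623776 expires on the earlier of 25 September 2000 and 16 February 2000.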